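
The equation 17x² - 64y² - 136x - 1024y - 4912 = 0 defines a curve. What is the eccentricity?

Group the x- and y-terms: 17(x² - 8x) -64(y² + 16y) = 4912
Completing the square gives 17(x - 4)² -64(y + 8)² = 4912 + 272 - 4096 = 1088.
Dividing both sides by 1088: (x - 4)²/64 - (y + 8)²/17 = 1
Hyperbola, center (4, -8), transverse axis horizontal; a² = 64, b² = 17.
c² = a² + b² = 81, so c = 9.
e = c/a = 9/8.

e = 9/8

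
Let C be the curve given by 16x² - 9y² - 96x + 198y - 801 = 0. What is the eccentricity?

Group the x- and y-terms: 16(x² - 6x) -9(y² - 22y) = 801
16(x - 3)² -9(y - 11)² = 801 + 144 - 1089 = -144
Dividing both sides by -144: (y - 11)²/16 - (x - 3)²/9 = 1
Hyperbola, center (3, 11), transverse axis vertical; a² = 16, b² = 9.
c² = a² + b² = 25, so c = 5.
e = c/a = 5/4.

e = 5/4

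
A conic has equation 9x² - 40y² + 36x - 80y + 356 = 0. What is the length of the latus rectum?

80/3

Group: 9(x² + 4x) -40(y² + 2y) = -356
Complete the square in x and y: 9(x + 2)² -40(y + 1)² = -356 + 36 - 40 = -360
Divide through by -360 to get (y + 1)²/9 - (x + 2)²/40 = 1.
Hyperbola, center (-2, -1), transverse axis vertical; a² = 9, b² = 40.
Latus rectum length = 2b²/a = 2·40/3 = 80/3.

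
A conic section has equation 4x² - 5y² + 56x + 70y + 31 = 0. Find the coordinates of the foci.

Collect terms: 4(x² + 14x) -5(y² - 14y) = -31
Complete the square in x and y: 4(x + 7)² -5(y - 7)² = -31 + 196 - 245 = -80
Dividing both sides by -80: (y - 7)²/16 - (x + 7)²/20 = 1
Hyperbola, center (-7, 7), transverse axis vertical; a² = 16, b² = 20.
c² = a² + b² = 16 + 20 = 36, so c = 6.
Foci lie on the vertical axis through the center: (h, k ± c).

(-7, 1) and (-7, 13)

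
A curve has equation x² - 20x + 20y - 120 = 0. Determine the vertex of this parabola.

Only x is squared. Complete the square in x: (x - 10)² = -20(y - 11).
Vertex (10, 11); 4p = -20 so p = -5. Opens down.

(10, 11)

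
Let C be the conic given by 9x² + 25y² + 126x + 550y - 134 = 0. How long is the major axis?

Group the x- and y-terms: 9(x² + 14x) + 25(y² + 22y) = 134
Completing the square gives 9(x + 7)² + 25(y + 11)² = 134 + 441 + 3025 = 3600.
Dividing both sides by 3600: (x + 7)²/400 + (y + 11)²/144 = 1
Ellipse, center (-7, -11), major axis horizontal; a² = 400, b² = 144.
a² = 400 so a = 20; the major axis has length 2a = 40.

40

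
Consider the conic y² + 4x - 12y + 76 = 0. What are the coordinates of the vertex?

(-10, 6)

Only y is squared. Complete the square in y: (y - 6)² = -4(x + 10).
Vertex (-10, 6); 4p = -4 so p = -1. Opens left.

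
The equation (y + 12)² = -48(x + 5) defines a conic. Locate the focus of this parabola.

Vertex (-5, -12); 4p = -48 so p = -12. Opens left.
Focus is p units from the vertex along the axis: (h + p, k).

(-17, -12)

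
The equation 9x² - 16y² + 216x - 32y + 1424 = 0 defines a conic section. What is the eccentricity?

Group: 9(x² + 24x) -16(y² + 2y) = -1424
Completing the square gives 9(x + 12)² -16(y + 1)² = -1424 + 1296 - 16 = -144.
Divide by -144: (y + 1)²/9 - (x + 12)²/16 = 1
Hyperbola, center (-12, -1), transverse axis vertical; a² = 9, b² = 16.
c² = a² + b² = 25, so c = 5.
e = c/a = 5/3.

e = 5/3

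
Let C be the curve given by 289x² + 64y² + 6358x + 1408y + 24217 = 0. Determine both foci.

289(x² + 22x) + 64(y² + 22y) = -24217
Completing the square gives 289(x + 11)² + 64(y + 11)² = -24217 + 34969 + 7744 = 18496.
Divide through by 18496 to get (x + 11)²/64 + (y + 11)²/289 = 1.
Ellipse, center (-11, -11), major axis vertical; a² = 289, b² = 64.
c² = a² - b² = 289 - 64 = 225, so c = 15.
Foci lie on the vertical axis through the center: (h, k ± c).

(-11, -26) and (-11, 4)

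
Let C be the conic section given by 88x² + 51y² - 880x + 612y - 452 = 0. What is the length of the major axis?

Rearranging, 88(x² - 10x) + 51(y² + 12y) = 452.
88(x - 5)² + 51(y + 6)² = 452 + 2200 + 1836 = 4488
Divide through by 4488 to get (x - 5)²/51 + (y + 6)²/88 = 1.
Ellipse, center (5, -6), major axis vertical; a² = 88, b² = 51.
a² = 88 so a = 2√22; the major axis has length 2a = 4√22.

4√22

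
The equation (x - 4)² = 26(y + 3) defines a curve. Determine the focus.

(4, 7/2)

Vertex (4, -3); 4p = 26 so p = 13/2. Opens up.
Focus is p units from the vertex along the axis: (h, k + p).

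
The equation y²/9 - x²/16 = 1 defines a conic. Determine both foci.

Center (0, 0). The positive term is the y-term, so the transverse axis is vertical; a² = 9, b² = 16.
c² = a² + b² = 9 + 16 = 25, so c = 5.
Foci lie on the vertical axis through the center: (h, k ± c).

(0, -5) and (0, 5)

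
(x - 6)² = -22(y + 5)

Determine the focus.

(6, -21/2)

Vertex (6, -5); 4p = -22 so p = -11/2. Opens down.
Focus is p units from the vertex along the axis: (h, k + p).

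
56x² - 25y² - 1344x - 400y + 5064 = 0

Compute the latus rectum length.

Collect terms: 56(x² - 24x) -25(y² + 16y) = -5064
Complete the square in x and y: 56(x - 12)² -25(y + 8)² = -5064 + 8064 - 1600 = 1400
Dividing both sides by 1400: (x - 12)²/25 - (y + 8)²/56 = 1
Hyperbola, center (12, -8), transverse axis horizontal; a² = 25, b² = 56.
Latus rectum length = 2b²/a = 2·56/5 = 112/5.

112/5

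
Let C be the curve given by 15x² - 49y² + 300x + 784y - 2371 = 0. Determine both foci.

(-18, 8) and (-2, 8)

Collect terms: 15(x² + 20x) -49(y² - 16y) = 2371
Complete the square: 15(x + 10)² -49(y - 8)² = 2371 + 1500 - 3136 = 735
Dividing both sides by 735: (x + 10)²/49 - (y - 8)²/15 = 1
Hyperbola, center (-10, 8), transverse axis horizontal; a² = 49, b² = 15.
c² = a² + b² = 49 + 15 = 64, so c = 8.
Foci lie on the horizontal axis through the center: (h ± c, k).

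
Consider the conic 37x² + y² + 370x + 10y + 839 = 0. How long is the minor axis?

2√3

37(x² + 10x) + (y² + 10y) = -839
Completing the square gives 37(x + 5)² + (y + 5)² = -839 + 925 + 25 = 111.
Dividing both sides by 111: (x + 5)²/3 + (y + 5)²/111 = 1
Ellipse, center (-5, -5), major axis vertical; a² = 111, b² = 3.
b² = 3 so b = √3; the minor axis has length 2b = 2√3.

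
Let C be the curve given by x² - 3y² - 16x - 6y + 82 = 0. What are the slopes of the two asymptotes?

√3/3 and -√3/3

Rearranging, (x² - 16x) -3(y² + 2y) = -82.
Complete the square in x and y: (x - 8)² -3(y + 1)² = -82 + 64 - 3 = -21
Divide through by -21 to get (y + 1)²/7 - (x - 8)²/21 = 1.
Hyperbola, center (8, -1), transverse axis vertical; a² = 7, b² = 21.
For a vertical hyperbola the asymptotes have slope ±a/b.
Here that is ±√7/√21 = ±√3/3.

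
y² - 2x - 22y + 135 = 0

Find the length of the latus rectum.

2

Only y is squared. Complete the square in y: (y - 11)² = 2(x - 7).
Vertex (7, 11); 4p = 2 so p = 1/2. Opens right.
Latus rectum length = |4p| = 2.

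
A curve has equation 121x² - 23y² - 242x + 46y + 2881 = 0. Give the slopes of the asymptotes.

Group the x- and y-terms: 121(x² - 2x) -23(y² - 2y) = -2881
Complete the square in x and y: 121(x - 1)² -23(y - 1)² = -2881 + 121 - 23 = -2783
Dividing both sides by -2783: (y - 1)²/121 - (x - 1)²/23 = 1
Hyperbola, center (1, 1), transverse axis vertical; a² = 121, b² = 23.
For a vertical hyperbola the asymptotes have slope ±a/b.
Here that is ±11/√23 = ±11√23/23.

11√23/23 and -11√23/23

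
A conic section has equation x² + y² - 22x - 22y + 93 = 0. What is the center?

(11, 11)

Collect terms: (x² - 22x) + (y² - 22y) = -93
Completing the square gives (x - 11)² + (y - 11)² = -93 + 121 + 121 = 149.
So (x - 11)² + (y - 11)² = 149.
Circle centered at (11, 11) with r² = 149.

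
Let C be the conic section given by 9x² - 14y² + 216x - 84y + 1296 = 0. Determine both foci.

Group the x- and y-terms: 9(x² + 24x) -14(y² + 6y) = -1296
Complete the square in x and y: 9(x + 12)² -14(y + 3)² = -1296 + 1296 - 126 = -126
Divide by -126: (y + 3)²/9 - (x + 12)²/14 = 1
Hyperbola, center (-12, -3), transverse axis vertical; a² = 9, b² = 14.
c² = a² + b² = 9 + 14 = 23, so c = √23.
Foci lie on the vertical axis through the center: (h, k ± c).

(-12, -3 - √23) and (-12, -3 + √23)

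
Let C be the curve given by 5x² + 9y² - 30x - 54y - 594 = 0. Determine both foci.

5(x² - 6x) + 9(y² - 6y) = 594
Complete the square in x and y: 5(x - 3)² + 9(y - 3)² = 594 + 45 + 81 = 720
Dividing both sides by 720: (x - 3)²/144 + (y - 3)²/80 = 1
Ellipse, center (3, 3), major axis horizontal; a² = 144, b² = 80.
c² = a² - b² = 144 - 80 = 64, so c = 8.
Foci lie on the horizontal axis through the center: (h ± c, k).

(-5, 3) and (11, 3)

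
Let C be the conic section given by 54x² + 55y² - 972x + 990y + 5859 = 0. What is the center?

Collect terms: 54(x² - 18x) + 55(y² + 18y) = -5859
Complete the square: 54(x - 9)² + 55(y + 9)² = -5859 + 4374 + 4455 = 2970
Divide through by 2970 to get (x - 9)²/55 + (y + 9)²/54 = 1.
Ellipse with center (9, -9).

(9, -9)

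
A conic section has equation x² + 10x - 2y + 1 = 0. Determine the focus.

(-5, -23/2)

Only x is squared. Complete the square in x: (x + 5)² = 2(y + 12).
Vertex (-5, -12); 4p = 2 so p = 1/2. Opens up.
Focus is p units from the vertex along the axis: (h, k + p).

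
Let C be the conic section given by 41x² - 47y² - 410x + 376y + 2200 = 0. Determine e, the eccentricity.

Rearranging, 41(x² - 10x) -47(y² - 8y) = -2200.
41(x - 5)² -47(y - 4)² = -2200 + 1025 - 752 = -1927
Divide through by -1927 to get (y - 4)²/41 - (x - 5)²/47 = 1.
Hyperbola, center (5, 4), transverse axis vertical; a² = 41, b² = 47.
c² = a² + b² = 88, so c = 2√22.
e = c/a = 2√22/√41 = 2√902/41.

e = 2√902/41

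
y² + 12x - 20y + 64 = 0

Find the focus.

(0, 10)

Only y is squared. Complete the square in y: (y - 10)² = -12(x - 3).
Vertex (3, 10); 4p = -12 so p = -3. Opens left.
Focus is p units from the vertex along the axis: (h + p, k).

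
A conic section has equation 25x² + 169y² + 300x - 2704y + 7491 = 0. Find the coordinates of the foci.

Group the x- and y-terms: 25(x² + 12x) + 169(y² - 16y) = -7491
Complete the square: 25(x + 6)² + 169(y - 8)² = -7491 + 900 + 10816 = 4225
Divide through by 4225 to get (x + 6)²/169 + (y - 8)²/25 = 1.
Ellipse, center (-6, 8), major axis horizontal; a² = 169, b² = 25.
c² = a² - b² = 169 - 25 = 144, so c = 12.
Foci lie on the horizontal axis through the center: (h ± c, k).

(-18, 8) and (6, 8)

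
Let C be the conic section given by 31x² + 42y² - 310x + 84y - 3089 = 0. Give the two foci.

(5 - √33, -1) and (5 + √33, -1)

Collect terms: 31(x² - 10x) + 42(y² + 2y) = 3089
31(x - 5)² + 42(y + 1)² = 3089 + 775 + 42 = 3906
Divide by 3906: (x - 5)²/126 + (y + 1)²/93 = 1
Ellipse, center (5, -1), major axis horizontal; a² = 126, b² = 93.
c² = a² - b² = 126 - 93 = 33, so c = √33.
Foci lie on the horizontal axis through the center: (h ± c, k).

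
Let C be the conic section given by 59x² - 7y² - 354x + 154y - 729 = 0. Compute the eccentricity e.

e = √462/7

Collect terms: 59(x² - 6x) -7(y² - 22y) = 729
Completing the square gives 59(x - 3)² -7(y - 11)² = 729 + 531 - 847 = 413.
Divide by 413: (x - 3)²/7 - (y - 11)²/59 = 1
Hyperbola, center (3, 11), transverse axis horizontal; a² = 7, b² = 59.
c² = a² + b² = 66, so c = √66.
e = c/a = √66/√7 = √462/7.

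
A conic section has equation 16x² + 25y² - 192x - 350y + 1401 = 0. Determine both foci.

(3, 7) and (9, 7)

Group: 16(x² - 12x) + 25(y² - 14y) = -1401
Complete the square: 16(x - 6)² + 25(y - 7)² = -1401 + 576 + 1225 = 400
Dividing both sides by 400: (x - 6)²/25 + (y - 7)²/16 = 1
Ellipse, center (6, 7), major axis horizontal; a² = 25, b² = 16.
c² = a² - b² = 25 - 16 = 9, so c = 3.
Foci lie on the horizontal axis through the center: (h ± c, k).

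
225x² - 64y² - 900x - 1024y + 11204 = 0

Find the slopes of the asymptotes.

15/8 and -15/8

225(x² - 4x) -64(y² + 16y) = -11204
Completing the square gives 225(x - 2)² -64(y + 8)² = -11204 + 900 - 4096 = -14400.
Divide by -14400: (y + 8)²/225 - (x - 2)²/64 = 1
Hyperbola, center (2, -8), transverse axis vertical; a² = 225, b² = 64.
For a vertical hyperbola the asymptotes have slope ±a/b.
Here that is ±15/8.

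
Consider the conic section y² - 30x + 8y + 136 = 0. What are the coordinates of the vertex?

Only y is squared. Complete the square in y: (y + 4)² = 30(x - 4).
Vertex (4, -4); 4p = 30 so p = 15/2. Opens right.

(4, -4)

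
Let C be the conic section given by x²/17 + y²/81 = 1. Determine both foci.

(0, -8) and (0, 8)

Center (0, 0). The larger denominator 81 sits under the y-term, so the major axis is vertical; a² = 81, b² = 17.
c² = a² - b² = 81 - 17 = 64, so c = 8.
Foci lie on the vertical axis through the center: (h, k ± c).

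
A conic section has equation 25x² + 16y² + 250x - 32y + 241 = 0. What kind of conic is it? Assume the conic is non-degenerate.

ellipse

No xy term. Coefficients of x² and y² are A = 25, C = 16.
A and C have the same sign but A ≠ C ⇒ ellipse.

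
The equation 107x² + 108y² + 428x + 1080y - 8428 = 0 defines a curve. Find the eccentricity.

e = √3/18

Group: 107(x² + 4x) + 108(y² + 10y) = 8428
Completing the square gives 107(x + 2)² + 108(y + 5)² = 8428 + 428 + 2700 = 11556.
Divide by 11556: (x + 2)²/108 + (y + 5)²/107 = 1
Ellipse, center (-2, -5), major axis horizontal; a² = 108, b² = 107.
c² = a² - b² = 1, so c = 1.
e = c/a = 1/6√3 = √3/18.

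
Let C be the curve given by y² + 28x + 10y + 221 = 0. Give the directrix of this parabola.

x = 0

Only y is squared. Complete the square in y: (y + 5)² = -28(x + 7).
Vertex (-7, -5); 4p = -28 so p = -7. Opens left.
Directrix is the vertical line x = h − p = -7 − (-7) = 0.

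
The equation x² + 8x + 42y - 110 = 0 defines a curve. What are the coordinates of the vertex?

Only x is squared. Complete the square in x: (x + 4)² = -42(y - 3).
Vertex (-4, 3); 4p = -42 so p = -21/2. Opens down.

(-4, 3)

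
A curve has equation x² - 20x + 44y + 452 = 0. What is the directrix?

Only x is squared. Complete the square in x: (x - 10)² = -44(y + 8).
Vertex (10, -8); 4p = -44 so p = -11. Opens down.
Directrix is the horizontal line y = k − p = -8 − (-11) = 3.

y = 3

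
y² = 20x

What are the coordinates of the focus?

(5, 0)

Vertex (0, 0); 4p = 20 so p = 5. Opens right.
Focus is p units from the vertex along the axis: (h + p, k).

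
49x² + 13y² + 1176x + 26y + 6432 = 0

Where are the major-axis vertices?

(-12, -8) and (-12, 6)

Group: 49(x² + 24x) + 13(y² + 2y) = -6432
Complete the square in x and y: 49(x + 12)² + 13(y + 1)² = -6432 + 7056 + 13 = 637
Dividing both sides by 637: (x + 12)²/13 + (y + 1)²/49 = 1
Ellipse, center (-12, -1), major axis vertical; a² = 49, b² = 13.
a = 7. Vertices at (h, k ± a).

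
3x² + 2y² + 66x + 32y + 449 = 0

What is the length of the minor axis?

2√14

Collect terms: 3(x² + 22x) + 2(y² + 16y) = -449
3(x + 11)² + 2(y + 8)² = -449 + 363 + 128 = 42
Dividing both sides by 42: (x + 11)²/14 + (y + 8)²/21 = 1
Ellipse, center (-11, -8), major axis vertical; a² = 21, b² = 14.
b² = 14 so b = √14; the minor axis has length 2b = 2√14.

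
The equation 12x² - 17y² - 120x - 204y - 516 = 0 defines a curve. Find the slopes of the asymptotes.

2√51/17 and -2√51/17

Group: 12(x² - 10x) -17(y² + 12y) = 516
Completing the square gives 12(x - 5)² -17(y + 6)² = 516 + 300 - 612 = 204.
Divide by 204: (x - 5)²/17 - (y + 6)²/12 = 1
Hyperbola, center (5, -6), transverse axis horizontal; a² = 17, b² = 12.
For a horizontal hyperbola the asymptotes have slope ±b/a.
Here that is ±2√3/√17 = ±2√51/17.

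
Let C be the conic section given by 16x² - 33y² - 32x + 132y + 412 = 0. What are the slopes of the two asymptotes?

4√33/33 and -4√33/33

Group the x- and y-terms: 16(x² - 2x) -33(y² - 4y) = -412
Completing the square gives 16(x - 1)² -33(y - 2)² = -412 + 16 - 132 = -528.
Divide through by -528 to get (y - 2)²/16 - (x - 1)²/33 = 1.
Hyperbola, center (1, 2), transverse axis vertical; a² = 16, b² = 33.
For a vertical hyperbola the asymptotes have slope ±a/b.
Here that is ±4/√33 = ±4√33/33.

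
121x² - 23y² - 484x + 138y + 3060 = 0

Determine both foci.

(2, -9) and (2, 15)

121(x² - 4x) -23(y² - 6y) = -3060
Complete the square in x and y: 121(x - 2)² -23(y - 3)² = -3060 + 484 - 207 = -2783
Divide by -2783: (y - 3)²/121 - (x - 2)²/23 = 1
Hyperbola, center (2, 3), transverse axis vertical; a² = 121, b² = 23.
c² = a² + b² = 121 + 23 = 144, so c = 12.
Foci lie on the vertical axis through the center: (h, k ± c).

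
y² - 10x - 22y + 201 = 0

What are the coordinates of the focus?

(21/2, 11)

Only y is squared. Complete the square in y: (y - 11)² = 10(x - 8).
Vertex (8, 11); 4p = 10 so p = 5/2. Opens right.
Focus is p units from the vertex along the axis: (h + p, k).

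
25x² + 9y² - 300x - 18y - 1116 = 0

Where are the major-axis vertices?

(6, -14) and (6, 16)

Rearranging, 25(x² - 12x) + 9(y² - 2y) = 1116.
Complete the square: 25(x - 6)² + 9(y - 1)² = 1116 + 900 + 9 = 2025
Dividing both sides by 2025: (x - 6)²/81 + (y - 1)²/225 = 1
Ellipse, center (6, 1), major axis vertical; a² = 225, b² = 81.
a = 15. Vertices at (h, k ± a).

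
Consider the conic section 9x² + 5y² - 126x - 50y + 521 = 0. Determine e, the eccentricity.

Group the x- and y-terms: 9(x² - 14x) + 5(y² - 10y) = -521
Complete the square: 9(x - 7)² + 5(y - 5)² = -521 + 441 + 125 = 45
Dividing both sides by 45: (x - 7)²/5 + (y - 5)²/9 = 1
Ellipse, center (7, 5), major axis vertical; a² = 9, b² = 5.
c² = a² - b² = 4, so c = 2.
e = c/a = 2/3.

e = 2/3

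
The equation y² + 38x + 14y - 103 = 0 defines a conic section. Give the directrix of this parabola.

Only y is squared. Complete the square in y: (y + 7)² = -38(x - 4).
Vertex (4, -7); 4p = -38 so p = -19/2. Opens left.
Directrix is the vertical line x = h − p = 4 − (-19/2) = 27/2.

x = 27/2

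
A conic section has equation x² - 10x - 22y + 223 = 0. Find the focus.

(5, 29/2)

Only x is squared. Complete the square in x: (x - 5)² = 22(y - 9).
Vertex (5, 9); 4p = 22 so p = 11/2. Opens up.
Focus is p units from the vertex along the axis: (h, k + p).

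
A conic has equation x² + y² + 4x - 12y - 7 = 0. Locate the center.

Rearranging, (x² + 4x) + (y² - 12y) = 7.
Completing the square gives (x + 2)² + (y - 6)² = 7 + 4 + 36 = 47.
So (x + 2)² + (y - 6)² = 47.
Circle centered at (-2, 6) with r² = 47.

(-2, 6)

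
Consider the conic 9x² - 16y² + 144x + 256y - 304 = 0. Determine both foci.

(-8, 3) and (-8, 13)

Rearranging, 9(x² + 16x) -16(y² - 16y) = 304.
Complete the square in x and y: 9(x + 8)² -16(y - 8)² = 304 + 576 - 1024 = -144
Dividing both sides by -144: (y - 8)²/9 - (x + 8)²/16 = 1
Hyperbola, center (-8, 8), transverse axis vertical; a² = 9, b² = 16.
c² = a² + b² = 9 + 16 = 25, so c = 5.
Foci lie on the vertical axis through the center: (h, k ± c).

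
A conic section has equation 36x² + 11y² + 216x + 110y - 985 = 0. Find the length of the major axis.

24

36(x² + 6x) + 11(y² + 10y) = 985
Complete the square in x and y: 36(x + 3)² + 11(y + 5)² = 985 + 324 + 275 = 1584
Divide by 1584: (x + 3)²/44 + (y + 5)²/144 = 1
Ellipse, center (-3, -5), major axis vertical; a² = 144, b² = 44.
a² = 144 so a = 12; the major axis has length 2a = 24.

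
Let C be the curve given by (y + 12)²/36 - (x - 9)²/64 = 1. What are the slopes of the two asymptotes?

3/4 and -3/4

Center (9, -12). The positive term is the y-term, so the transverse axis is vertical; a² = 36, b² = 64.
For a vertical hyperbola the asymptotes have slope ±a/b.
Here that is ±6/8 = ±3/4.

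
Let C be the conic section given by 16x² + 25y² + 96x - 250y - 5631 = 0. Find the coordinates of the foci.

Group the x- and y-terms: 16(x² + 6x) + 25(y² - 10y) = 5631
Completing the square gives 16(x + 3)² + 25(y - 5)² = 5631 + 144 + 625 = 6400.
Divide by 6400: (x + 3)²/400 + (y - 5)²/256 = 1
Ellipse, center (-3, 5), major axis horizontal; a² = 400, b² = 256.
c² = a² - b² = 400 - 256 = 144, so c = 12.
Foci lie on the horizontal axis through the center: (h ± c, k).

(-15, 5) and (9, 5)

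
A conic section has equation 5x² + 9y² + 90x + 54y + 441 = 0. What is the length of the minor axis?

2√5

Collect terms: 5(x² + 18x) + 9(y² + 6y) = -441
Completing the square gives 5(x + 9)² + 9(y + 3)² = -441 + 405 + 81 = 45.
Divide through by 45 to get (x + 9)²/9 + (y + 3)²/5 = 1.
Ellipse, center (-9, -3), major axis horizontal; a² = 9, b² = 5.
b² = 5 so b = √5; the minor axis has length 2b = 2√5.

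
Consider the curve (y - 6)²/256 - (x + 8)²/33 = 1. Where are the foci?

(-8, -11) and (-8, 23)

Center (-8, 6). The positive term is the y-term, so the transverse axis is vertical; a² = 256, b² = 33.
c² = a² + b² = 256 + 33 = 289, so c = 17.
Foci lie on the vertical axis through the center: (h, k ± c).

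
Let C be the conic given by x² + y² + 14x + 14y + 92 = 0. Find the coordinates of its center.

Collect terms: (x² + 14x) + (y² + 14y) = -92
Completing the square gives (x + 7)² + (y + 7)² = -92 + 49 + 49 = 6.
So (x + 7)² + (y + 7)² = 6.
Circle centered at (-7, -7) with r² = 6.

(-7, -7)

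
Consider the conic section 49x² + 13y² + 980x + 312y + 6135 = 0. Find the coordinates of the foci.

(-10, -18) and (-10, -6)

Group the x- and y-terms: 49(x² + 20x) + 13(y² + 24y) = -6135
Complete the square in x and y: 49(x + 10)² + 13(y + 12)² = -6135 + 4900 + 1872 = 637
Dividing both sides by 637: (x + 10)²/13 + (y + 12)²/49 = 1
Ellipse, center (-10, -12), major axis vertical; a² = 49, b² = 13.
c² = a² - b² = 49 - 13 = 36, so c = 6.
Foci lie on the vertical axis through the center: (h, k ± c).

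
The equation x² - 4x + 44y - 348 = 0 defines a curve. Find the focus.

(2, -3)

Only x is squared. Complete the square in x: (x - 2)² = -44(y - 8).
Vertex (2, 8); 4p = -44 so p = -11. Opens down.
Focus is p units from the vertex along the axis: (h, k + p).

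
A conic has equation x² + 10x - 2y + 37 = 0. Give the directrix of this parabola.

y = 11/2

Only x is squared. Complete the square in x: (x + 5)² = 2(y - 6).
Vertex (-5, 6); 4p = 2 so p = 1/2. Opens up.
Directrix is the horizontal line y = k − p = 6 − (1/2) = 11/2.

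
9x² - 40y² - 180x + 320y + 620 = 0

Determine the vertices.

9(x² - 20x) -40(y² - 8y) = -620
9(x - 10)² -40(y - 4)² = -620 + 900 - 640 = -360
Divide through by -360 to get (y - 4)²/9 - (x - 10)²/40 = 1.
Hyperbola, center (10, 4), transverse axis vertical; a² = 9, b² = 40.
a = 3. Vertices at (h, k ± a).

(10, 1) and (10, 7)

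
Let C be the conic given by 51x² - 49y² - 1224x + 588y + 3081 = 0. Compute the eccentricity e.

Rearranging, 51(x² - 24x) -49(y² - 12y) = -3081.
Complete the square: 51(x - 12)² -49(y - 6)² = -3081 + 7344 - 1764 = 2499
Dividing both sides by 2499: (x - 12)²/49 - (y - 6)²/51 = 1
Hyperbola, center (12, 6), transverse axis horizontal; a² = 49, b² = 51.
c² = a² + b² = 100, so c = 10.
e = c/a = 10/7.

e = 10/7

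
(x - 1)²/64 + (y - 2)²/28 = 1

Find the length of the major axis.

16

Center (1, 2). The larger denominator 64 sits under the x-term, so the major axis is horizontal; a² = 64, b² = 28.
a² = 64 so a = 8; the major axis has length 2a = 16.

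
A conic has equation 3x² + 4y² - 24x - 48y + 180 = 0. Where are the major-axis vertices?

(2, 6) and (6, 6)

Group the x- and y-terms: 3(x² - 8x) + 4(y² - 12y) = -180
Completing the square gives 3(x - 4)² + 4(y - 6)² = -180 + 48 + 144 = 12.
Divide by 12: (x - 4)²/4 + (y - 6)²/3 = 1
Ellipse, center (4, 6), major axis horizontal; a² = 4, b² = 3.
a = 2. Vertices at (h ± a, k).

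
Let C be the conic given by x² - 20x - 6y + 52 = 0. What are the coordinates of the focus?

(10, -13/2)

Only x is squared. Complete the square in x: (x - 10)² = 6(y + 8).
Vertex (10, -8); 4p = 6 so p = 3/2. Opens up.
Focus is p units from the vertex along the axis: (h, k + p).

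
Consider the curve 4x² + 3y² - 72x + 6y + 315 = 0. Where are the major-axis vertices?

4(x² - 18x) + 3(y² + 2y) = -315
Completing the square gives 4(x - 9)² + 3(y + 1)² = -315 + 324 + 3 = 12.
Divide through by 12 to get (x - 9)²/3 + (y + 1)²/4 = 1.
Ellipse, center (9, -1), major axis vertical; a² = 4, b² = 3.
a = 2. Vertices at (h, k ± a).

(9, -3) and (9, 1)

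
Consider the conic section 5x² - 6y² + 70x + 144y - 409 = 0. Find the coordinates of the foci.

Group: 5(x² + 14x) -6(y² - 24y) = 409
Complete the square: 5(x + 7)² -6(y - 12)² = 409 + 245 - 864 = -210
Divide by -210: (y - 12)²/35 - (x + 7)²/42 = 1
Hyperbola, center (-7, 12), transverse axis vertical; a² = 35, b² = 42.
c² = a² + b² = 35 + 42 = 77, so c = √77.
Foci lie on the vertical axis through the center: (h, k ± c).

(-7, 12 - √77) and (-7, 12 + √77)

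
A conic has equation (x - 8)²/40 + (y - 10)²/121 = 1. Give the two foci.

Center (8, 10). The larger denominator 121 sits under the y-term, so the major axis is vertical; a² = 121, b² = 40.
c² = a² - b² = 121 - 40 = 81, so c = 9.
Foci lie on the vertical axis through the center: (h, k ± c).

(8, 1) and (8, 19)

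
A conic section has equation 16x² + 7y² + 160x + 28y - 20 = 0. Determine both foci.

Group the x- and y-terms: 16(x² + 10x) + 7(y² + 4y) = 20
16(x + 5)² + 7(y + 2)² = 20 + 400 + 28 = 448
Divide through by 448 to get (x + 5)²/28 + (y + 2)²/64 = 1.
Ellipse, center (-5, -2), major axis vertical; a² = 64, b² = 28.
c² = a² - b² = 64 - 28 = 36, so c = 6.
Foci lie on the vertical axis through the center: (h, k ± c).

(-5, -8) and (-5, 4)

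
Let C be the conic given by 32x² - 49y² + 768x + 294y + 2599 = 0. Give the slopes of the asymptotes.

32(x² + 24x) -49(y² - 6y) = -2599
Completing the square gives 32(x + 12)² -49(y - 3)² = -2599 + 4608 - 441 = 1568.
Divide through by 1568 to get (x + 12)²/49 - (y - 3)²/32 = 1.
Hyperbola, center (-12, 3), transverse axis horizontal; a² = 49, b² = 32.
For a horizontal hyperbola the asymptotes have slope ±b/a.
Here that is ±4√2/7.

4√2/7 and -4√2/7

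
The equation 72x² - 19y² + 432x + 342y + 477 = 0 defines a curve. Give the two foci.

Collect terms: 72(x² + 6x) -19(y² - 18y) = -477
72(x + 3)² -19(y - 9)² = -477 + 648 - 1539 = -1368
Divide through by -1368 to get (y - 9)²/72 - (x + 3)²/19 = 1.
Hyperbola, center (-3, 9), transverse axis vertical; a² = 72, b² = 19.
c² = a² + b² = 72 + 19 = 91, so c = √91.
Foci lie on the vertical axis through the center: (h, k ± c).

(-3, 9 - √91) and (-3, 9 + √91)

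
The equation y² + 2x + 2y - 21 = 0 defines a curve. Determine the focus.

Only y is squared. Complete the square in y: (y + 1)² = -2(x - 11).
Vertex (11, -1); 4p = -2 so p = -1/2. Opens left.
Focus is p units from the vertex along the axis: (h + p, k).

(21/2, -1)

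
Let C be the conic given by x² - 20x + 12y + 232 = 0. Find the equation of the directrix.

Only x is squared. Complete the square in x: (x - 10)² = -12(y + 11).
Vertex (10, -11); 4p = -12 so p = -3. Opens down.
Directrix is the horizontal line y = k − p = -11 − (-3) = -8.

y = -8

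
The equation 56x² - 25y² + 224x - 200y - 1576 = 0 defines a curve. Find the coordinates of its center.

Collect terms: 56(x² + 4x) -25(y² + 8y) = 1576
Complete the square: 56(x + 2)² -25(y + 4)² = 1576 + 224 - 400 = 1400
Divide by 1400: (x + 2)²/25 - (y + 4)²/56 = 1
Hyperbola with center (-2, -4).

(-2, -4)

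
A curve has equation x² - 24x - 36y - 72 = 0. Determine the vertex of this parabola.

Only x is squared. Complete the square in x: (x - 12)² = 36(y + 6).
Vertex (12, -6); 4p = 36 so p = 9. Opens up.

(12, -6)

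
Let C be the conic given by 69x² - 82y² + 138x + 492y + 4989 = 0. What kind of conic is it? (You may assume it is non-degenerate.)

No xy term. Coefficients of x² and y² are A = 69, C = -82.
A and C have opposite signs ⇒ hyperbola.

hyperbola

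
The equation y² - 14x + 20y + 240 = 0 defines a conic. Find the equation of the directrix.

x = 13/2

Only y is squared. Complete the square in y: (y + 10)² = 14(x - 10).
Vertex (10, -10); 4p = 14 so p = 7/2. Opens right.
Directrix is the vertical line x = h − p = 10 − (7/2) = 13/2.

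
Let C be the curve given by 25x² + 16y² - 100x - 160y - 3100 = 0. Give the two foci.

(2, -4) and (2, 14)

25(x² - 4x) + 16(y² - 10y) = 3100
Complete the square: 25(x - 2)² + 16(y - 5)² = 3100 + 100 + 400 = 3600
Divide through by 3600 to get (x - 2)²/144 + (y - 5)²/225 = 1.
Ellipse, center (2, 5), major axis vertical; a² = 225, b² = 144.
c² = a² - b² = 225 - 144 = 81, so c = 9.
Foci lie on the vertical axis through the center: (h, k ± c).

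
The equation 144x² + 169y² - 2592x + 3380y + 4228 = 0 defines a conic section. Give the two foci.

Group the x- and y-terms: 144(x² - 18x) + 169(y² + 20y) = -4228
Complete the square in x and y: 144(x - 9)² + 169(y + 10)² = -4228 + 11664 + 16900 = 24336
Divide by 24336: (x - 9)²/169 + (y + 10)²/144 = 1
Ellipse, center (9, -10), major axis horizontal; a² = 169, b² = 144.
c² = a² - b² = 169 - 144 = 25, so c = 5.
Foci lie on the horizontal axis through the center: (h ± c, k).

(4, -10) and (14, -10)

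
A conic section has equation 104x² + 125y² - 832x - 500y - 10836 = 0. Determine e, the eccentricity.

e = √105/25

Group the x- and y-terms: 104(x² - 8x) + 125(y² - 4y) = 10836
Complete the square: 104(x - 4)² + 125(y - 2)² = 10836 + 1664 + 500 = 13000
Divide through by 13000 to get (x - 4)²/125 + (y - 2)²/104 = 1.
Ellipse, center (4, 2), major axis horizontal; a² = 125, b² = 104.
c² = a² - b² = 21, so c = √21.
e = c/a = √21/5√5 = √105/25.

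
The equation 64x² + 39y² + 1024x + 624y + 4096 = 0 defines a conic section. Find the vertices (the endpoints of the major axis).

(-8, -16) and (-8, 0)

Group: 64(x² + 16x) + 39(y² + 16y) = -4096
Complete the square in x and y: 64(x + 8)² + 39(y + 8)² = -4096 + 4096 + 2496 = 2496
Dividing both sides by 2496: (x + 8)²/39 + (y + 8)²/64 = 1
Ellipse, center (-8, -8), major axis vertical; a² = 64, b² = 39.
a = 8. Vertices at (h, k ± a).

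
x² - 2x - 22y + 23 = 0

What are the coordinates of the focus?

Only x is squared. Complete the square in x: (x - 1)² = 22(y - 1).
Vertex (1, 1); 4p = 22 so p = 11/2. Opens up.
Focus is p units from the vertex along the axis: (h, k + p).

(1, 13/2)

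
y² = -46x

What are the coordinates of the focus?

Vertex (0, 0); 4p = -46 so p = -23/2. Opens left.
Focus is p units from the vertex along the axis: (h + p, k).

(-23/2, 0)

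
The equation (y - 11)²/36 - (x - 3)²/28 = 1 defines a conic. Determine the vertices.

Center (3, 11). The positive term is the y-term, so the transverse axis is vertical; a² = 36, b² = 28.
a = 6. Vertices at (h, k ± a).

(3, 5) and (3, 17)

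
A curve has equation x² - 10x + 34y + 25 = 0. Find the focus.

(5, -17/2)

Only x is squared. Complete the square in x: (x - 5)² = -34y.
Vertex (5, 0); 4p = -34 so p = -17/2. Opens down.
Focus is p units from the vertex along the axis: (h, k + p).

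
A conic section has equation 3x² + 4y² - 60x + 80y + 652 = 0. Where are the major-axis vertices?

(6, -10) and (14, -10)

Rearranging, 3(x² - 20x) + 4(y² + 20y) = -652.
Complete the square in x and y: 3(x - 10)² + 4(y + 10)² = -652 + 300 + 400 = 48
Dividing both sides by 48: (x - 10)²/16 + (y + 10)²/12 = 1
Ellipse, center (10, -10), major axis horizontal; a² = 16, b² = 12.
a = 4. Vertices at (h ± a, k).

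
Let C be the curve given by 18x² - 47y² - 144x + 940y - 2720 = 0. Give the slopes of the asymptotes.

3√94/47 and -3√94/47

18(x² - 8x) -47(y² - 20y) = 2720
18(x - 4)² -47(y - 10)² = 2720 + 288 - 4700 = -1692
Dividing both sides by -1692: (y - 10)²/36 - (x - 4)²/94 = 1
Hyperbola, center (4, 10), transverse axis vertical; a² = 36, b² = 94.
For a vertical hyperbola the asymptotes have slope ±a/b.
Here that is ±6/√94 = ±3√94/47.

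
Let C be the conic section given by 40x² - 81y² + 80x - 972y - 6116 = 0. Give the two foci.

Group: 40(x² + 2x) -81(y² + 12y) = 6116
40(x + 1)² -81(y + 6)² = 6116 + 40 - 2916 = 3240
Divide by 3240: (x + 1)²/81 - (y + 6)²/40 = 1
Hyperbola, center (-1, -6), transverse axis horizontal; a² = 81, b² = 40.
c² = a² + b² = 81 + 40 = 121, so c = 11.
Foci lie on the horizontal axis through the center: (h ± c, k).

(-12, -6) and (10, -6)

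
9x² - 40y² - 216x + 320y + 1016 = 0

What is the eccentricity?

Collect terms: 9(x² - 24x) -40(y² - 8y) = -1016
Complete the square: 9(x - 12)² -40(y - 4)² = -1016 + 1296 - 640 = -360
Divide by -360: (y - 4)²/9 - (x - 12)²/40 = 1
Hyperbola, center (12, 4), transverse axis vertical; a² = 9, b² = 40.
c² = a² + b² = 49, so c = 7.
e = c/a = 7/3.

e = 7/3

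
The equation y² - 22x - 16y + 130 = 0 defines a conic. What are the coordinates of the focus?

Only y is squared. Complete the square in y: (y - 8)² = 22(x - 3).
Vertex (3, 8); 4p = 22 so p = 11/2. Opens right.
Focus is p units from the vertex along the axis: (h + p, k).

(17/2, 8)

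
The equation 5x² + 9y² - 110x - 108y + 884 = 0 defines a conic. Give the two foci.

Group: 5(x² - 22x) + 9(y² - 12y) = -884
5(x - 11)² + 9(y - 6)² = -884 + 605 + 324 = 45
Divide by 45: (x - 11)²/9 + (y - 6)²/5 = 1
Ellipse, center (11, 6), major axis horizontal; a² = 9, b² = 5.
c² = a² - b² = 9 - 5 = 4, so c = 2.
Foci lie on the horizontal axis through the center: (h ± c, k).

(9, 6) and (13, 6)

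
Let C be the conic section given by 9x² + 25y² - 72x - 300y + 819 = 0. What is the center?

(4, 6)

Collect terms: 9(x² - 8x) + 25(y² - 12y) = -819
Completing the square gives 9(x - 4)² + 25(y - 6)² = -819 + 144 + 900 = 225.
Dividing both sides by 225: (x - 4)²/25 + (y - 6)²/9 = 1
Ellipse with center (4, 6).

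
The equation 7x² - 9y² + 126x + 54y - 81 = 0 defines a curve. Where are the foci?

(-21, 3) and (3, 3)

Group: 7(x² + 18x) -9(y² - 6y) = 81
Complete the square in x and y: 7(x + 9)² -9(y - 3)² = 81 + 567 - 81 = 567
Divide by 567: (x + 9)²/81 - (y - 3)²/63 = 1
Hyperbola, center (-9, 3), transverse axis horizontal; a² = 81, b² = 63.
c² = a² + b² = 81 + 63 = 144, so c = 12.
Foci lie on the horizontal axis through the center: (h ± c, k).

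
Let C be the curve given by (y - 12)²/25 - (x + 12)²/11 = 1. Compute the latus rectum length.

22/5

Center (-12, 12). The positive term is the y-term, so the transverse axis is vertical; a² = 25, b² = 11.
Latus rectum length = 2b²/a = 2·11/5 = 22/5.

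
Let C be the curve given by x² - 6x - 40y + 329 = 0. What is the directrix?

Only x is squared. Complete the square in x: (x - 3)² = 40(y - 8).
Vertex (3, 8); 4p = 40 so p = 10. Opens up.
Directrix is the horizontal line y = k − p = 8 − (10) = -2.

y = -2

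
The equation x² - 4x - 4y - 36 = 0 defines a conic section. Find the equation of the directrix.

Only x is squared. Complete the square in x: (x - 2)² = 4(y + 10).
Vertex (2, -10); 4p = 4 so p = 1. Opens up.
Directrix is the horizontal line y = k − p = -10 − (1) = -11.

y = -11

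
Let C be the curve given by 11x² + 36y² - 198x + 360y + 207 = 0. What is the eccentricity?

Group: 11(x² - 18x) + 36(y² + 10y) = -207
Complete the square: 11(x - 9)² + 36(y + 5)² = -207 + 891 + 900 = 1584
Divide by 1584: (x - 9)²/144 + (y + 5)²/44 = 1
Ellipse, center (9, -5), major axis horizontal; a² = 144, b² = 44.
c² = a² - b² = 100, so c = 10.
e = c/a = 10/12 = 5/6.

e = 5/6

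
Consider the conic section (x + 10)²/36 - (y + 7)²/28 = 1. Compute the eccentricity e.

Center (-10, -7). The positive term is the x-term, so the transverse axis is horizontal; a² = 36, b² = 28.
c² = a² + b² = 64, so c = 8.
e = c/a = 8/6 = 4/3.

e = 4/3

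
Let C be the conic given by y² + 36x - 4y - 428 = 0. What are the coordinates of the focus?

(3, 2)

Only y is squared. Complete the square in y: (y - 2)² = -36(x - 12).
Vertex (12, 2); 4p = -36 so p = -9. Opens left.
Focus is p units from the vertex along the axis: (h + p, k).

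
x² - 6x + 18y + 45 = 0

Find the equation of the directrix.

Only x is squared. Complete the square in x: (x - 3)² = -18(y + 2).
Vertex (3, -2); 4p = -18 so p = -9/2. Opens down.
Directrix is the horizontal line y = k − p = -2 − (-9/2) = 5/2.

y = 5/2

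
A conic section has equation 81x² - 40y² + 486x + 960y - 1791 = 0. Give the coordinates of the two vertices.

(-3, 3) and (-3, 21)

Group: 81(x² + 6x) -40(y² - 24y) = 1791
Complete the square in x and y: 81(x + 3)² -40(y - 12)² = 1791 + 729 - 5760 = -3240
Divide through by -3240 to get (y - 12)²/81 - (x + 3)²/40 = 1.
Hyperbola, center (-3, 12), transverse axis vertical; a² = 81, b² = 40.
a = 9. Vertices at (h, k ± a).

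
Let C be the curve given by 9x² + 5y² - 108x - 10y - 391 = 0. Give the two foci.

9(x² - 12x) + 5(y² - 2y) = 391
Complete the square: 9(x - 6)² + 5(y - 1)² = 391 + 324 + 5 = 720
Divide by 720: (x - 6)²/80 + (y - 1)²/144 = 1
Ellipse, center (6, 1), major axis vertical; a² = 144, b² = 80.
c² = a² - b² = 144 - 80 = 64, so c = 8.
Foci lie on the vertical axis through the center: (h, k ± c).

(6, -7) and (6, 9)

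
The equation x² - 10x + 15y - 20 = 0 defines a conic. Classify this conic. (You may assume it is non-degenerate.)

No xy term. Coefficients of x² and y² are A = 1, C = 0.
Exactly one squared variable ⇒ parabola.

parabola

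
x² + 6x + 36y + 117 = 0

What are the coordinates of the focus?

(-3, -12)

Only x is squared. Complete the square in x: (x + 3)² = -36(y + 3).
Vertex (-3, -3); 4p = -36 so p = -9. Opens down.
Focus is p units from the vertex along the axis: (h, k + p).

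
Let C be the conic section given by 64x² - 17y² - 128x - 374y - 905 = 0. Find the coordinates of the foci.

(1, -20) and (1, -2)

Group: 64(x² - 2x) -17(y² + 22y) = 905
Complete the square: 64(x - 1)² -17(y + 11)² = 905 + 64 - 2057 = -1088
Divide by -1088: (y + 11)²/64 - (x - 1)²/17 = 1
Hyperbola, center (1, -11), transverse axis vertical; a² = 64, b² = 17.
c² = a² + b² = 64 + 17 = 81, so c = 9.
Foci lie on the vertical axis through the center: (h, k ± c).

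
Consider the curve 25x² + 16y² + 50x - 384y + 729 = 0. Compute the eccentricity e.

e = 3/5

Group the x- and y-terms: 25(x² + 2x) + 16(y² - 24y) = -729
Complete the square in x and y: 25(x + 1)² + 16(y - 12)² = -729 + 25 + 2304 = 1600
Dividing both sides by 1600: (x + 1)²/64 + (y - 12)²/100 = 1
Ellipse, center (-1, 12), major axis vertical; a² = 100, b² = 64.
c² = a² - b² = 36, so c = 6.
e = c/a = 6/10 = 3/5.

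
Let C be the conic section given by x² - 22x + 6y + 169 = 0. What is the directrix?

y = -13/2

Only x is squared. Complete the square in x: (x - 11)² = -6(y + 8).
Vertex (11, -8); 4p = -6 so p = -3/2. Opens down.
Directrix is the horizontal line y = k − p = -8 − (-3/2) = -13/2.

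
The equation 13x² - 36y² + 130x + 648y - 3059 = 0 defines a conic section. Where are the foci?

Group: 13(x² + 10x) -36(y² - 18y) = 3059
Completing the square gives 13(x + 5)² -36(y - 9)² = 3059 + 325 - 2916 = 468.
Divide through by 468 to get (x + 5)²/36 - (y - 9)²/13 = 1.
Hyperbola, center (-5, 9), transverse axis horizontal; a² = 36, b² = 13.
c² = a² + b² = 36 + 13 = 49, so c = 7.
Foci lie on the horizontal axis through the center: (h ± c, k).

(-12, 9) and (2, 9)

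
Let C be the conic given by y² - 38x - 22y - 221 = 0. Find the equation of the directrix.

Only y is squared. Complete the square in y: (y - 11)² = 38(x + 9).
Vertex (-9, 11); 4p = 38 so p = 19/2. Opens right.
Directrix is the vertical line x = h − p = -9 − (19/2) = -37/2.

x = -37/2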